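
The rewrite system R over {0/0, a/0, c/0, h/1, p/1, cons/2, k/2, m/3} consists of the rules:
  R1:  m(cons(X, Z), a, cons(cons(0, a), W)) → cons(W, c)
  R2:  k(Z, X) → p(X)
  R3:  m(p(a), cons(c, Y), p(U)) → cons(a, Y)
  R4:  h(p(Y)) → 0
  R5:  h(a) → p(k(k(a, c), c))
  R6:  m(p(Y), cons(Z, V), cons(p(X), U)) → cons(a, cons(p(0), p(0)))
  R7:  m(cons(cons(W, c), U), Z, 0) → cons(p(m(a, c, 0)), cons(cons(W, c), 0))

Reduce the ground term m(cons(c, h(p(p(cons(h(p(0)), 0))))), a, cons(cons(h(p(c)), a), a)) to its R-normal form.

1. m(cons(c, h(p(p(cons(h(p(0)), 0))))), a, cons(cons(h(p(c)), a), a))  →  m(cons(c, 0), a, cons(cons(h(p(c)), a), a))   [R4 at 1.2]
2. m(cons(c, 0), a, cons(cons(h(p(c)), a), a))  →  m(cons(c, 0), a, cons(cons(0, a), a))   [R4 at 3.1.1]
3. m(cons(c, 0), a, cons(cons(0, a), a))  →  cons(a, c)   [R1 at ε]

cons(a, c)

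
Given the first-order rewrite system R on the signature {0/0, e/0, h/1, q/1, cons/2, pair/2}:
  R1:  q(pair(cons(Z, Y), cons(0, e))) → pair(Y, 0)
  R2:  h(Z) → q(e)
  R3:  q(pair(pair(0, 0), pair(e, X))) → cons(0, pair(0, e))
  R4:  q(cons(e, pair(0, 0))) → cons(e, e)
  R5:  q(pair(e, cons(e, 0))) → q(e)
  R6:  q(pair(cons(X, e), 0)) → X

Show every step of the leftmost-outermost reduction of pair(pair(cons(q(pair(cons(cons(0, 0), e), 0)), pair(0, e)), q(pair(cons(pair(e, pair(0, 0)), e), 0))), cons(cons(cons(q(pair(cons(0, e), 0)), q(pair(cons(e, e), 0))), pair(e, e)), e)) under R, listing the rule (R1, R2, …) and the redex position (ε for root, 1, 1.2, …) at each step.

pair(pair(cons(cons(0, 0), pair(0, e)), pair(e, pair(0, 0))), cons(cons(cons(0, e), pair(e, e)), e))

1. pair(pair(cons(q(pair(cons(cons(0, 0), e), 0)), pair(0, e)), q(pair(cons(pair(e, pair(0, 0)), e), 0))), cons(cons(cons(q(pair(cons(0, e), 0)), q(pair(cons(e, e), 0))), pair(e, e)), e))  →  pair(pair(cons(cons(0, 0), pair(0, e)), q(pair(cons(pair(e, pair(0, 0)), e), 0))), cons(cons(cons(q(pair(cons(0, e), 0)), q(pair(cons(e, e), 0))), pair(e, e)), e))   [R6 at 1.1.1]
2. pair(pair(cons(cons(0, 0), pair(0, e)), q(pair(cons(pair(e, pair(0, 0)), e), 0))), cons(cons(cons(q(pair(cons(0, e), 0)), q(pair(cons(e, e), 0))), pair(e, e)), e))  →  pair(pair(cons(cons(0, 0), pair(0, e)), pair(e, pair(0, 0))), cons(cons(cons(q(pair(cons(0, e), 0)), q(pair(cons(e, e), 0))), pair(e, e)), e))   [R6 at 1.2]
3. pair(pair(cons(cons(0, 0), pair(0, e)), pair(e, pair(0, 0))), cons(cons(cons(q(pair(cons(0, e), 0)), q(pair(cons(e, e), 0))), pair(e, e)), e))  →  pair(pair(cons(cons(0, 0), pair(0, e)), pair(e, pair(0, 0))), cons(cons(cons(0, q(pair(cons(e, e), 0))), pair(e, e)), e))   [R6 at 2.1.1.1]
4. pair(pair(cons(cons(0, 0), pair(0, e)), pair(e, pair(0, 0))), cons(cons(cons(0, q(pair(cons(e, e), 0))), pair(e, e)), e))  →  pair(pair(cons(cons(0, 0), pair(0, e)), pair(e, pair(0, 0))), cons(cons(cons(0, e), pair(e, e)), e))   [R6 at 2.1.1.2]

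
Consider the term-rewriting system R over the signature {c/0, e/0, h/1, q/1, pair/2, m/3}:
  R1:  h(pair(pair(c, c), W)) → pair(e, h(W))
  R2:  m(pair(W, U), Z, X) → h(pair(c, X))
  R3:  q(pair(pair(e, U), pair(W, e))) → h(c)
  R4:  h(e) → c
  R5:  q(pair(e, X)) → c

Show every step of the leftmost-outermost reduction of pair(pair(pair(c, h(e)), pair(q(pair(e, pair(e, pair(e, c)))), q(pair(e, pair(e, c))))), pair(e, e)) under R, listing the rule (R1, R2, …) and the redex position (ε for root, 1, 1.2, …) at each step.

1. pair(pair(pair(c, h(e)), pair(q(pair(e, pair(e, pair(e, c)))), q(pair(e, pair(e, c))))), pair(e, e))  →  pair(pair(pair(c, c), pair(q(pair(e, pair(e, pair(e, c)))), q(pair(e, pair(e, c))))), pair(e, e))   [R4 at 1.1.2]
2. pair(pair(pair(c, c), pair(q(pair(e, pair(e, pair(e, c)))), q(pair(e, pair(e, c))))), pair(e, e))  →  pair(pair(pair(c, c), pair(c, q(pair(e, pair(e, c))))), pair(e, e))   [R5 at 1.2.1]
3. pair(pair(pair(c, c), pair(c, q(pair(e, pair(e, c))))), pair(e, e))  →  pair(pair(pair(c, c), pair(c, c)), pair(e, e))   [R5 at 1.2.2]

pair(pair(pair(c, c), pair(c, c)), pair(e, e))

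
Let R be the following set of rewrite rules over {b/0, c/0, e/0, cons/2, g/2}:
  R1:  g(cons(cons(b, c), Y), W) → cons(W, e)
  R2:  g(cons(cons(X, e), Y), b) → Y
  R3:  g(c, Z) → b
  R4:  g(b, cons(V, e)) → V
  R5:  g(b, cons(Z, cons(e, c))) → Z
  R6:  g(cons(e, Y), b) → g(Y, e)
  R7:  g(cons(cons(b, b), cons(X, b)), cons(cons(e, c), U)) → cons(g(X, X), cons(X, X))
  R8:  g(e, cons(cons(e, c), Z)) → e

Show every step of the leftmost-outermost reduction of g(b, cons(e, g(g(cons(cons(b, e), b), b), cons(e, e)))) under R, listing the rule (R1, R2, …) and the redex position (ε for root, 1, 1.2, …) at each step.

1. g(b, cons(e, g(g(cons(cons(b, e), b), b), cons(e, e))))  →  g(b, cons(e, g(b, cons(e, e))))   [R2 at 2.2.1]
2. g(b, cons(e, g(b, cons(e, e))))  →  g(b, cons(e, e))   [R4 at 2.2]
3. g(b, cons(e, e))  →  e   [R4 at ε]

e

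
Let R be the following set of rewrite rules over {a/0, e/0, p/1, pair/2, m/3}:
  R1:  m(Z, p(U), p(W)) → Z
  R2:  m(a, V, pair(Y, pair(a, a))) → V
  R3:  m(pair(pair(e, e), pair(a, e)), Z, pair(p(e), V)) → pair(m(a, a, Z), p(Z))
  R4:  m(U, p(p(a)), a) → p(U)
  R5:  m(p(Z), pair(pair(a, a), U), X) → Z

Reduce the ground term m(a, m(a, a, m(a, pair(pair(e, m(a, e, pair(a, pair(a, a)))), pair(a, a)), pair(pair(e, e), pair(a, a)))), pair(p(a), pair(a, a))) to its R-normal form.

1. m(a, m(a, a, m(a, pair(pair(e, m(a, e, pair(a, pair(a, a)))), pair(a, a)), pair(pair(e, e), pair(a, a)))), pair(p(a), pair(a, a)))  →  m(a, a, m(a, pair(pair(e, m(a, e, pair(a, pair(a, a)))), pair(a, a)), pair(pair(e, e), pair(a, a))))   [R2 at ε]
2. m(a, a, m(a, pair(pair(e, m(a, e, pair(a, pair(a, a)))), pair(a, a)), pair(pair(e, e), pair(a, a))))  →  m(a, a, pair(pair(e, m(a, e, pair(a, pair(a, a)))), pair(a, a)))   [R2 at 3]
3. m(a, a, pair(pair(e, m(a, e, pair(a, pair(a, a)))), pair(a, a)))  →  a   [R2 at ε]

a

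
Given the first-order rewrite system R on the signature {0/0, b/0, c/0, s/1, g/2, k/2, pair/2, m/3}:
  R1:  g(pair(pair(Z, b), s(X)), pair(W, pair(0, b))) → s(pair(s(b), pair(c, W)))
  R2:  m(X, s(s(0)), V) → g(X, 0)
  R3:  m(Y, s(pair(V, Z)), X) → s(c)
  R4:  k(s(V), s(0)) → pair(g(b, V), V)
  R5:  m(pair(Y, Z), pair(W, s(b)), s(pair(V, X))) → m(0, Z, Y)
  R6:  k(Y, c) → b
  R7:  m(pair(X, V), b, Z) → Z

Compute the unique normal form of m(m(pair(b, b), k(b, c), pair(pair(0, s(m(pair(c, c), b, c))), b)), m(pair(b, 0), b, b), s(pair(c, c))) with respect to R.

1. m(m(pair(b, b), k(b, c), pair(pair(0, s(m(pair(c, c), b, c))), b)), m(pair(b, 0), b, b), s(pair(c, c)))  →  m(m(pair(b, b), b, pair(pair(0, s(m(pair(c, c), b, c))), b)), m(pair(b, 0), b, b), s(pair(c, c)))   [R6 at 1.2]
2. m(m(pair(b, b), b, pair(pair(0, s(m(pair(c, c), b, c))), b)), m(pair(b, 0), b, b), s(pair(c, c)))  →  m(pair(pair(0, s(m(pair(c, c), b, c))), b), m(pair(b, 0), b, b), s(pair(c, c)))   [R7 at 1]
3. m(pair(pair(0, s(m(pair(c, c), b, c))), b), m(pair(b, 0), b, b), s(pair(c, c)))  →  m(pair(pair(0, s(c)), b), m(pair(b, 0), b, b), s(pair(c, c)))   [R7 at 1.1.2.1]
4. m(pair(pair(0, s(c)), b), m(pair(b, 0), b, b), s(pair(c, c)))  →  m(pair(pair(0, s(c)), b), b, s(pair(c, c)))   [R7 at 2]
5. m(pair(pair(0, s(c)), b), b, s(pair(c, c)))  →  s(pair(c, c))   [R7 at ε]

s(pair(c, c))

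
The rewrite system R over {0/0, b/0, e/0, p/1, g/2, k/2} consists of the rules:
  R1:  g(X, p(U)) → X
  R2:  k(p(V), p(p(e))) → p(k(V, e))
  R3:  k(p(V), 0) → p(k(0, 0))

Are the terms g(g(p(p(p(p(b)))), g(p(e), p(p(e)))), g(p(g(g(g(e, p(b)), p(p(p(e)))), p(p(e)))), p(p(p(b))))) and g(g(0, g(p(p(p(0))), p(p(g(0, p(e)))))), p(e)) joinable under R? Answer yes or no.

Reduce t₁ = g(g(p(p(p(p(b)))), g(p(e), p(p(e)))), g(p(g(g(g(e, p(b)), p(p(p(e)))), p(p(e)))), p(p(p(b))))):
1. g(g(p(p(p(p(b)))), g(p(e), p(p(e)))), g(p(g(g(g(e, p(b)), p(p(p(e)))), p(p(e)))), p(p(p(b)))))  →  g(g(p(p(p(p(b)))), p(e)), g(p(g(g(g(e, p(b)), p(p(p(e)))), p(p(e)))), p(p(p(b)))))   [R1 at 1.2]
2. g(g(p(p(p(p(b)))), p(e)), g(p(g(g(g(e, p(b)), p(p(p(e)))), p(p(e)))), p(p(p(b)))))  →  g(p(p(p(p(b)))), g(p(g(g(g(e, p(b)), p(p(p(e)))), p(p(e)))), p(p(p(b)))))   [R1 at 1]
3. g(p(p(p(p(b)))), g(p(g(g(g(e, p(b)), p(p(p(e)))), p(p(e)))), p(p(p(b)))))  →  g(p(p(p(p(b)))), p(g(g(g(e, p(b)), p(p(p(e)))), p(p(e)))))   [R1 at 2]
4. g(p(p(p(p(b)))), p(g(g(g(e, p(b)), p(p(p(e)))), p(p(e)))))  →  p(p(p(p(b))))   [R1 at ε]

Reduce t₂ = g(g(0, g(p(p(p(0))), p(p(g(0, p(e)))))), p(e)):
1. g(g(0, g(p(p(p(0))), p(p(g(0, p(e)))))), p(e))  →  g(0, g(p(p(p(0))), p(p(g(0, p(e))))))   [R1 at ε]
2. g(0, g(p(p(p(0))), p(p(g(0, p(e))))))  →  g(0, p(p(p(0))))   [R1 at 2]
3. g(0, p(p(p(0))))  →  0   [R1 at ε]

no — NF(t₁) = p(p(p(p(b)))), NF(t₂) = 0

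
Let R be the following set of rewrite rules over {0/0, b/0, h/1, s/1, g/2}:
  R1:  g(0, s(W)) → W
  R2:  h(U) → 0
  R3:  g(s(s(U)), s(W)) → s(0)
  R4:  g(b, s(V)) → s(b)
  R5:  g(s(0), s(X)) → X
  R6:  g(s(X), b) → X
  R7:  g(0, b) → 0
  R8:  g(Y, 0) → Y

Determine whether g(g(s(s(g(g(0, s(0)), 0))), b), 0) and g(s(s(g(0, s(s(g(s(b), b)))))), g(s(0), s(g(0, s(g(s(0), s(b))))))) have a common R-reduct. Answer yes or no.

no — NF(t₁) = s(0), NF(t₂) = s(s(b))

Reduce t₁ = g(g(s(s(g(g(0, s(0)), 0))), b), 0):
1. g(g(s(s(g(g(0, s(0)), 0))), b), 0)  →  g(s(s(g(g(0, s(0)), 0))), b)   [R8 at ε]
2. g(s(s(g(g(0, s(0)), 0))), b)  →  s(g(g(0, s(0)), 0))   [R6 at ε]
3. s(g(g(0, s(0)), 0))  →  s(g(0, s(0)))   [R8 at 1]
4. s(g(0, s(0)))  →  s(0)   [R1 at 1]

Reduce t₂ = g(s(s(g(0, s(s(g(s(b), b)))))), g(s(0), s(g(0, s(g(s(0), s(b))))))):
1. g(s(s(g(0, s(s(g(s(b), b)))))), g(s(0), s(g(0, s(g(s(0), s(b)))))))  →  g(s(s(s(g(s(b), b)))), g(s(0), s(g(0, s(g(s(0), s(b)))))))   [R1 at 1.1.1]
2. g(s(s(s(g(s(b), b)))), g(s(0), s(g(0, s(g(s(0), s(b)))))))  →  g(s(s(s(b))), g(s(0), s(g(0, s(g(s(0), s(b)))))))   [R6 at 1.1.1.1]
3. g(s(s(s(b))), g(s(0), s(g(0, s(g(s(0), s(b)))))))  →  g(s(s(s(b))), g(0, s(g(s(0), s(b)))))   [R5 at 2]
4. g(s(s(s(b))), g(0, s(g(s(0), s(b)))))  →  g(s(s(s(b))), g(s(0), s(b)))   [R1 at 2]
5. g(s(s(s(b))), g(s(0), s(b)))  →  g(s(s(s(b))), b)   [R5 at 2]
6. g(s(s(s(b))), b)  →  s(s(b))   [R6 at ε]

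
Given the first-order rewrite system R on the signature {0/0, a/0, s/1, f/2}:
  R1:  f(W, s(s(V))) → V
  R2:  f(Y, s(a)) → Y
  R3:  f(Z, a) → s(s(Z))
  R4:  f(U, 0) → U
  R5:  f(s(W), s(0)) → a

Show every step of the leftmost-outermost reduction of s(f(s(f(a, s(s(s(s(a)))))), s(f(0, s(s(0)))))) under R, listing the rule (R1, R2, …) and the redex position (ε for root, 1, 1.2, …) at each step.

1. s(f(s(f(a, s(s(s(s(a)))))), s(f(0, s(s(0))))))  →  s(f(s(s(s(a))), s(f(0, s(s(0))))))   [R1 at 1.1.1]
2. s(f(s(s(s(a))), s(f(0, s(s(0))))))  →  s(f(s(s(s(a))), s(0)))   [R1 at 1.2.1]
3. s(f(s(s(s(a))), s(0)))  →  s(a)   [R5 at 1]

s(a)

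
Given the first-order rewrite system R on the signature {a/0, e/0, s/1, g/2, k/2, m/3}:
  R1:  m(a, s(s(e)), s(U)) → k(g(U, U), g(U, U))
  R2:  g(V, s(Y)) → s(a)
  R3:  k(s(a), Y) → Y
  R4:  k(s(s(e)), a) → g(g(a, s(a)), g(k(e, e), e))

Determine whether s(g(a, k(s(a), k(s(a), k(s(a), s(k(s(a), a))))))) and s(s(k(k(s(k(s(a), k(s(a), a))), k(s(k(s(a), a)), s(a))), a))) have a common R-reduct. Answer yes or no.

Reduce t₁ = s(g(a, k(s(a), k(s(a), k(s(a), s(k(s(a), a))))))):
1. s(g(a, k(s(a), k(s(a), k(s(a), s(k(s(a), a)))))))  →  s(g(a, k(s(a), k(s(a), s(k(s(a), a))))))   [R3 at 1.2]
2. s(g(a, k(s(a), k(s(a), s(k(s(a), a))))))  →  s(g(a, k(s(a), s(k(s(a), a)))))   [R3 at 1.2]
3. s(g(a, k(s(a), s(k(s(a), a)))))  →  s(g(a, s(k(s(a), a))))   [R3 at 1.2]
4. s(g(a, s(k(s(a), a))))  →  s(s(a))   [R2 at 1]

Reduce t₂ = s(s(k(k(s(k(s(a), k(s(a), a))), k(s(k(s(a), a)), s(a))), a))):
1. s(s(k(k(s(k(s(a), k(s(a), a))), k(s(k(s(a), a)), s(a))), a)))  →  s(s(k(k(s(k(s(a), a)), k(s(k(s(a), a)), s(a))), a)))   [R3 at 1.1.1.1.1]
2. s(s(k(k(s(k(s(a), a)), k(s(k(s(a), a)), s(a))), a)))  →  s(s(k(k(s(a), k(s(k(s(a), a)), s(a))), a)))   [R3 at 1.1.1.1.1]
3. s(s(k(k(s(a), k(s(k(s(a), a)), s(a))), a)))  →  s(s(k(k(s(k(s(a), a)), s(a)), a)))   [R3 at 1.1.1]
4. s(s(k(k(s(k(s(a), a)), s(a)), a)))  →  s(s(k(k(s(a), s(a)), a)))   [R3 at 1.1.1.1.1]
5. s(s(k(k(s(a), s(a)), a)))  →  s(s(k(s(a), a)))   [R3 at 1.1.1]
6. s(s(k(s(a), a)))  →  s(s(a))   [R3 at 1.1]

yes — NF(t₁) = s(s(a)), NF(t₂) = s(s(a))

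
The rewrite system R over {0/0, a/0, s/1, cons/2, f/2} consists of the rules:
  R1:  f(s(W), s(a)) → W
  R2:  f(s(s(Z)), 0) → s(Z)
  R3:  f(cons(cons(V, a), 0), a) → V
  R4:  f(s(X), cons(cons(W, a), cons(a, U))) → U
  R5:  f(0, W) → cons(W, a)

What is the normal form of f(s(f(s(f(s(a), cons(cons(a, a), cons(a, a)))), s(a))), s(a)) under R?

1. f(s(f(s(f(s(a), cons(cons(a, a), cons(a, a)))), s(a))), s(a))  →  f(s(f(s(a), cons(cons(a, a), cons(a, a)))), s(a))   [R1 at ε]
2. f(s(f(s(a), cons(cons(a, a), cons(a, a)))), s(a))  →  f(s(a), cons(cons(a, a), cons(a, a)))   [R1 at ε]
3. f(s(a), cons(cons(a, a), cons(a, a)))  →  a   [R4 at ε]

a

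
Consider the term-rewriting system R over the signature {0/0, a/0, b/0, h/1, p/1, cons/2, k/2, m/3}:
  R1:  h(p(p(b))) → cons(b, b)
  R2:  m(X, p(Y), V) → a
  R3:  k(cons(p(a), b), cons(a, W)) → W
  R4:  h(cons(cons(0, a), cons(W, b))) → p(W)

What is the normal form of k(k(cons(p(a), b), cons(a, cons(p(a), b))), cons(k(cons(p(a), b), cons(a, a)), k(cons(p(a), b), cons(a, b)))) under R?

1. k(k(cons(p(a), b), cons(a, cons(p(a), b))), cons(k(cons(p(a), b), cons(a, a)), k(cons(p(a), b), cons(a, b))))  →  k(cons(p(a), b), cons(k(cons(p(a), b), cons(a, a)), k(cons(p(a), b), cons(a, b))))   [R3 at 1]
2. k(cons(p(a), b), cons(k(cons(p(a), b), cons(a, a)), k(cons(p(a), b), cons(a, b))))  →  k(cons(p(a), b), cons(a, k(cons(p(a), b), cons(a, b))))   [R3 at 2.1]
3. k(cons(p(a), b), cons(a, k(cons(p(a), b), cons(a, b))))  →  k(cons(p(a), b), cons(a, b))   [R3 at ε]
4. k(cons(p(a), b), cons(a, b))  →  b   [R3 at ε]

b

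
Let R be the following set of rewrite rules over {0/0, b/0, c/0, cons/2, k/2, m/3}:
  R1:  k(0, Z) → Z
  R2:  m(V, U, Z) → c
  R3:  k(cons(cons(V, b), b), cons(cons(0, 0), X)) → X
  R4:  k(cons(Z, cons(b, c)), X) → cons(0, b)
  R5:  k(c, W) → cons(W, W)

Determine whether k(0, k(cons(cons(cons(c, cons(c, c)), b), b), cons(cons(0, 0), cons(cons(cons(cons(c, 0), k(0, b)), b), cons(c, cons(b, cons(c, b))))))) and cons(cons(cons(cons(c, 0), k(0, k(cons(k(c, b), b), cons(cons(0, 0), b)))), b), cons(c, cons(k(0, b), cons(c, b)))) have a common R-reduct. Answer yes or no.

Reduce t₁ = k(0, k(cons(cons(cons(c, cons(c, c)), b), b), cons(cons(0, 0), cons(cons(cons(cons(c, 0), k(0, b)), b), cons(c, cons(b, cons(c, b))))))):
1. k(0, k(cons(cons(cons(c, cons(c, c)), b), b), cons(cons(0, 0), cons(cons(cons(cons(c, 0), k(0, b)), b), cons(c, cons(b, cons(c, b)))))))  →  k(cons(cons(cons(c, cons(c, c)), b), b), cons(cons(0, 0), cons(cons(cons(cons(c, 0), k(0, b)), b), cons(c, cons(b, cons(c, b))))))   [R1 at ε]
2. k(cons(cons(cons(c, cons(c, c)), b), b), cons(cons(0, 0), cons(cons(cons(cons(c, 0), k(0, b)), b), cons(c, cons(b, cons(c, b))))))  →  cons(cons(cons(cons(c, 0), k(0, b)), b), cons(c, cons(b, cons(c, b))))   [R3 at ε]
3. cons(cons(cons(cons(c, 0), k(0, b)), b), cons(c, cons(b, cons(c, b))))  →  cons(cons(cons(cons(c, 0), b), b), cons(c, cons(b, cons(c, b))))   [R1 at 1.1.2]

Reduce t₂ = cons(cons(cons(cons(c, 0), k(0, k(cons(k(c, b), b), cons(cons(0, 0), b)))), b), cons(c, cons(k(0, b), cons(c, b)))):
1. cons(cons(cons(cons(c, 0), k(0, k(cons(k(c, b), b), cons(cons(0, 0), b)))), b), cons(c, cons(k(0, b), cons(c, b))))  →  cons(cons(cons(cons(c, 0), k(cons(k(c, b), b), cons(cons(0, 0), b))), b), cons(c, cons(k(0, b), cons(c, b))))   [R1 at 1.1.2]
2. cons(cons(cons(cons(c, 0), k(cons(k(c, b), b), cons(cons(0, 0), b))), b), cons(c, cons(k(0, b), cons(c, b))))  →  cons(cons(cons(cons(c, 0), k(cons(cons(b, b), b), cons(cons(0, 0), b))), b), cons(c, cons(k(0, b), cons(c, b))))   [R5 at 1.1.2.1.1]
3. cons(cons(cons(cons(c, 0), k(cons(cons(b, b), b), cons(cons(0, 0), b))), b), cons(c, cons(k(0, b), cons(c, b))))  →  cons(cons(cons(cons(c, 0), b), b), cons(c, cons(k(0, b), cons(c, b))))   [R3 at 1.1.2]
4. cons(cons(cons(cons(c, 0), b), b), cons(c, cons(k(0, b), cons(c, b))))  →  cons(cons(cons(cons(c, 0), b), b), cons(c, cons(b, cons(c, b))))   [R1 at 2.2.1]

yes — NF(t₁) = cons(cons(cons(cons(c, 0), b), b), cons(c, cons(b, cons(c, b)))), NF(t₂) = cons(cons(cons(cons(c, 0), b), b), cons(c, cons(b, cons(c, b))))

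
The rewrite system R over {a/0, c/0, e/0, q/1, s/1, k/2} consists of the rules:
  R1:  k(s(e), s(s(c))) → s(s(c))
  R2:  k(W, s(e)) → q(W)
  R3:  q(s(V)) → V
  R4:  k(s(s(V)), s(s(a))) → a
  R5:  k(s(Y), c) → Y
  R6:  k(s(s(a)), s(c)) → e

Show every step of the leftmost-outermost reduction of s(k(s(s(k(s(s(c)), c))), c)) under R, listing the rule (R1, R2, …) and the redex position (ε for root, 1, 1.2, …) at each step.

1. s(k(s(s(k(s(s(c)), c))), c))  →  s(s(k(s(s(c)), c)))   [R5 at 1]
2. s(s(k(s(s(c)), c)))  →  s(s(s(c)))   [R5 at 1.1]

s(s(s(c)))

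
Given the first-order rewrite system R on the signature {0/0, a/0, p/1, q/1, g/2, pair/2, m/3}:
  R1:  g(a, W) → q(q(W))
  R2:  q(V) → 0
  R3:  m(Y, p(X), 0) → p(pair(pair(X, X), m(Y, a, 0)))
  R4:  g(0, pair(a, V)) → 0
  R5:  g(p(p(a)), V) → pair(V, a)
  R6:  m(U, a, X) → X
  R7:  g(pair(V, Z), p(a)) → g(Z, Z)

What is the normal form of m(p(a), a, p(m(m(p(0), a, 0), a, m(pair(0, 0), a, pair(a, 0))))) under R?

p(pair(a, 0))

1. m(p(a), a, p(m(m(p(0), a, 0), a, m(pair(0, 0), a, pair(a, 0)))))  →  p(m(m(p(0), a, 0), a, m(pair(0, 0), a, pair(a, 0))))   [R6 at ε]
2. p(m(m(p(0), a, 0), a, m(pair(0, 0), a, pair(a, 0))))  →  p(m(pair(0, 0), a, pair(a, 0)))   [R6 at 1]
3. p(m(pair(0, 0), a, pair(a, 0)))  →  p(pair(a, 0))   [R6 at 1]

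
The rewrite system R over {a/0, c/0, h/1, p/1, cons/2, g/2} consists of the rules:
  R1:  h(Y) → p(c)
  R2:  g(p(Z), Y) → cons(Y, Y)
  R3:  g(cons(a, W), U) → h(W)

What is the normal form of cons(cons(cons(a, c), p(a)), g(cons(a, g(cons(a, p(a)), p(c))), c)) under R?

cons(cons(cons(a, c), p(a)), p(c))

1. cons(cons(cons(a, c), p(a)), g(cons(a, g(cons(a, p(a)), p(c))), c))  →  cons(cons(cons(a, c), p(a)), h(g(cons(a, p(a)), p(c))))   [R3 at 2]
2. cons(cons(cons(a, c), p(a)), h(g(cons(a, p(a)), p(c))))  →  cons(cons(cons(a, c), p(a)), p(c))   [R1 at 2]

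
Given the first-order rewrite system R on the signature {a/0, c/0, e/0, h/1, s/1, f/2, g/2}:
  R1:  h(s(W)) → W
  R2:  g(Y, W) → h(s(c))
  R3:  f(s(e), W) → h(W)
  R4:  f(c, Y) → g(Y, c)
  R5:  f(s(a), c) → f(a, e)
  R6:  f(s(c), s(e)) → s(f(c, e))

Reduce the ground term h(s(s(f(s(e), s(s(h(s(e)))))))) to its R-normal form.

s(s(e))

1. h(s(s(f(s(e), s(s(h(s(e))))))))  →  s(f(s(e), s(s(h(s(e))))))   [R1 at ε]
2. s(f(s(e), s(s(h(s(e))))))  →  s(h(s(s(h(s(e))))))   [R3 at 1]
3. s(h(s(s(h(s(e))))))  →  s(s(h(s(e))))   [R1 at 1]
4. s(s(h(s(e))))  →  s(s(e))   [R1 at 1.1]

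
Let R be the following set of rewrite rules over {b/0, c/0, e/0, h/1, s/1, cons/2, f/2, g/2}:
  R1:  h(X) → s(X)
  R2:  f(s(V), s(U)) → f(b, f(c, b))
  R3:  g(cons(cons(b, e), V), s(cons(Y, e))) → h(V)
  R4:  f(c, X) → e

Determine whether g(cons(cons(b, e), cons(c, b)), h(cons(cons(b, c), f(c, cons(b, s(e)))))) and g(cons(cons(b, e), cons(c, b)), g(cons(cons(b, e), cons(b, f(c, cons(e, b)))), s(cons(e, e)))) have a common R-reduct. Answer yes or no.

yes — NF(t₁) = s(cons(c, b)), NF(t₂) = s(cons(c, b))

Reduce t₁ = g(cons(cons(b, e), cons(c, b)), h(cons(cons(b, c), f(c, cons(b, s(e)))))):
1. g(cons(cons(b, e), cons(c, b)), h(cons(cons(b, c), f(c, cons(b, s(e))))))  →  g(cons(cons(b, e), cons(c, b)), s(cons(cons(b, c), f(c, cons(b, s(e))))))   [R1 at 2]
2. g(cons(cons(b, e), cons(c, b)), s(cons(cons(b, c), f(c, cons(b, s(e))))))  →  g(cons(cons(b, e), cons(c, b)), s(cons(cons(b, c), e)))   [R4 at 2.1.2]
3. g(cons(cons(b, e), cons(c, b)), s(cons(cons(b, c), e)))  →  h(cons(c, b))   [R3 at ε]
4. h(cons(c, b))  →  s(cons(c, b))   [R1 at ε]

Reduce t₂ = g(cons(cons(b, e), cons(c, b)), g(cons(cons(b, e), cons(b, f(c, cons(e, b)))), s(cons(e, e)))):
1. g(cons(cons(b, e), cons(c, b)), g(cons(cons(b, e), cons(b, f(c, cons(e, b)))), s(cons(e, e))))  →  g(cons(cons(b, e), cons(c, b)), h(cons(b, f(c, cons(e, b)))))   [R3 at 2]
2. g(cons(cons(b, e), cons(c, b)), h(cons(b, f(c, cons(e, b)))))  →  g(cons(cons(b, e), cons(c, b)), s(cons(b, f(c, cons(e, b)))))   [R1 at 2]
3. g(cons(cons(b, e), cons(c, b)), s(cons(b, f(c, cons(e, b)))))  →  g(cons(cons(b, e), cons(c, b)), s(cons(b, e)))   [R4 at 2.1.2]
4. g(cons(cons(b, e), cons(c, b)), s(cons(b, e)))  →  h(cons(c, b))   [R3 at ε]
5. h(cons(c, b))  →  s(cons(c, b))   [R1 at ε]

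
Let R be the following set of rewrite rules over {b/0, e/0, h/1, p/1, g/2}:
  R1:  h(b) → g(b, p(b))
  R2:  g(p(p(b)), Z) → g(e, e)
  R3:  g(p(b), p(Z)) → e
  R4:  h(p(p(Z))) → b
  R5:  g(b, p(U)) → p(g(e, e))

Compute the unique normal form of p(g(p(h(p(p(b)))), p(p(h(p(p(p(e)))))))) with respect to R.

p(e)

1. p(g(p(h(p(p(b)))), p(p(h(p(p(p(e))))))))  →  p(g(p(b), p(p(h(p(p(p(e))))))))   [R4 at 1.1.1]
2. p(g(p(b), p(p(h(p(p(p(e))))))))  →  p(e)   [R3 at 1]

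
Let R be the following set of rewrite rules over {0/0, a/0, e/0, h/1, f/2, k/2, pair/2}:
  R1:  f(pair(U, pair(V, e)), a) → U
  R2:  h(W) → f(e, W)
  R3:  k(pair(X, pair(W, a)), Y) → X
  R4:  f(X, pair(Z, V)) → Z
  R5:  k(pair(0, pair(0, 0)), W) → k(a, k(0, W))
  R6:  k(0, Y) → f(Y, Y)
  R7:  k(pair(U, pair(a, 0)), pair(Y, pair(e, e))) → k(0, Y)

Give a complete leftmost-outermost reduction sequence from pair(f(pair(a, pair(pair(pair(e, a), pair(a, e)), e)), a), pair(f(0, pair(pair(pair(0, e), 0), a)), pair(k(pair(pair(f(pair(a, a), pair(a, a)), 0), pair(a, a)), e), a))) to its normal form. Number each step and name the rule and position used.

1. pair(f(pair(a, pair(pair(pair(e, a), pair(a, e)), e)), a), pair(f(0, pair(pair(pair(0, e), 0), a)), pair(k(pair(pair(f(pair(a, a), pair(a, a)), 0), pair(a, a)), e), a)))  →  pair(a, pair(f(0, pair(pair(pair(0, e), 0), a)), pair(k(pair(pair(f(pair(a, a), pair(a, a)), 0), pair(a, a)), e), a)))   [R1 at 1]
2. pair(a, pair(f(0, pair(pair(pair(0, e), 0), a)), pair(k(pair(pair(f(pair(a, a), pair(a, a)), 0), pair(a, a)), e), a)))  →  pair(a, pair(pair(pair(0, e), 0), pair(k(pair(pair(f(pair(a, a), pair(a, a)), 0), pair(a, a)), e), a)))   [R4 at 2.1]
3. pair(a, pair(pair(pair(0, e), 0), pair(k(pair(pair(f(pair(a, a), pair(a, a)), 0), pair(a, a)), e), a)))  →  pair(a, pair(pair(pair(0, e), 0), pair(pair(f(pair(a, a), pair(a, a)), 0), a)))   [R3 at 2.2.1]
4. pair(a, pair(pair(pair(0, e), 0), pair(pair(f(pair(a, a), pair(a, a)), 0), a)))  →  pair(a, pair(pair(pair(0, e), 0), pair(pair(a, 0), a)))   [R4 at 2.2.1.1]

pair(a, pair(pair(pair(0, e), 0), pair(pair(a, 0), a)))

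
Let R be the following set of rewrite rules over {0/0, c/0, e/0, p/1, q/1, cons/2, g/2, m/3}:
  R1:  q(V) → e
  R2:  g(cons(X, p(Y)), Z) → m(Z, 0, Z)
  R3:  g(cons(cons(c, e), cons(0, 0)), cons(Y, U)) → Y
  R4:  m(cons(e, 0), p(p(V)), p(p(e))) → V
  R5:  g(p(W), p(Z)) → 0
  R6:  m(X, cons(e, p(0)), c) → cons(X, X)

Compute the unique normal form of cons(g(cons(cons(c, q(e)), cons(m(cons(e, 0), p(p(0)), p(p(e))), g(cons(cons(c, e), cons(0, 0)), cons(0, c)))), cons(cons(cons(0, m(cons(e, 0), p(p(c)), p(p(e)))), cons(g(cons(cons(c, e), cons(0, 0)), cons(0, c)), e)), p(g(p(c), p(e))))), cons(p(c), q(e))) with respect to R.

cons(cons(cons(0, c), cons(0, e)), cons(p(c), e))

1. cons(g(cons(cons(c, q(e)), cons(m(cons(e, 0), p(p(0)), p(p(e))), g(cons(cons(c, e), cons(0, 0)), cons(0, c)))), cons(cons(cons(0, m(cons(e, 0), p(p(c)), p(p(e)))), cons(g(cons(cons(c, e), cons(0, 0)), cons(0, c)), e)), p(g(p(c), p(e))))), cons(p(c), q(e)))  →  cons(g(cons(cons(c, e), cons(m(cons(e, 0), p(p(0)), p(p(e))), g(cons(cons(c, e), cons(0, 0)), cons(0, c)))), cons(cons(cons(0, m(cons(e, 0), p(p(c)), p(p(e)))), cons(g(cons(cons(c, e), cons(0, 0)), cons(0, c)), e)), p(g(p(c), p(e))))), cons(p(c), q(e)))   [R1 at 1.1.1.2]
2. cons(g(cons(cons(c, e), cons(m(cons(e, 0), p(p(0)), p(p(e))), g(cons(cons(c, e), cons(0, 0)), cons(0, c)))), cons(cons(cons(0, m(cons(e, 0), p(p(c)), p(p(e)))), cons(g(cons(cons(c, e), cons(0, 0)), cons(0, c)), e)), p(g(p(c), p(e))))), cons(p(c), q(e)))  →  cons(g(cons(cons(c, e), cons(0, g(cons(cons(c, e), cons(0, 0)), cons(0, c)))), cons(cons(cons(0, m(cons(e, 0), p(p(c)), p(p(e)))), cons(g(cons(cons(c, e), cons(0, 0)), cons(0, c)), e)), p(g(p(c), p(e))))), cons(p(c), q(e)))   [R4 at 1.1.2.1]
3. cons(g(cons(cons(c, e), cons(0, g(cons(cons(c, e), cons(0, 0)), cons(0, c)))), cons(cons(cons(0, m(cons(e, 0), p(p(c)), p(p(e)))), cons(g(cons(cons(c, e), cons(0, 0)), cons(0, c)), e)), p(g(p(c), p(e))))), cons(p(c), q(e)))  →  cons(g(cons(cons(c, e), cons(0, 0)), cons(cons(cons(0, m(cons(e, 0), p(p(c)), p(p(e)))), cons(g(cons(cons(c, e), cons(0, 0)), cons(0, c)), e)), p(g(p(c), p(e))))), cons(p(c), q(e)))   [R3 at 1.1.2.2]
4. cons(g(cons(cons(c, e), cons(0, 0)), cons(cons(cons(0, m(cons(e, 0), p(p(c)), p(p(e)))), cons(g(cons(cons(c, e), cons(0, 0)), cons(0, c)), e)), p(g(p(c), p(e))))), cons(p(c), q(e)))  →  cons(cons(cons(0, m(cons(e, 0), p(p(c)), p(p(e)))), cons(g(cons(cons(c, e), cons(0, 0)), cons(0, c)), e)), cons(p(c), q(e)))   [R3 at 1]
5. cons(cons(cons(0, m(cons(e, 0), p(p(c)), p(p(e)))), cons(g(cons(cons(c, e), cons(0, 0)), cons(0, c)), e)), cons(p(c), q(e)))  →  cons(cons(cons(0, c), cons(g(cons(cons(c, e), cons(0, 0)), cons(0, c)), e)), cons(p(c), q(e)))   [R4 at 1.1.2]
6. cons(cons(cons(0, c), cons(g(cons(cons(c, e), cons(0, 0)), cons(0, c)), e)), cons(p(c), q(e)))  →  cons(cons(cons(0, c), cons(0, e)), cons(p(c), q(e)))   [R3 at 1.2.1]
7. cons(cons(cons(0, c), cons(0, e)), cons(p(c), q(e)))  →  cons(cons(cons(0, c), cons(0, e)), cons(p(c), e))   [R1 at 2.2]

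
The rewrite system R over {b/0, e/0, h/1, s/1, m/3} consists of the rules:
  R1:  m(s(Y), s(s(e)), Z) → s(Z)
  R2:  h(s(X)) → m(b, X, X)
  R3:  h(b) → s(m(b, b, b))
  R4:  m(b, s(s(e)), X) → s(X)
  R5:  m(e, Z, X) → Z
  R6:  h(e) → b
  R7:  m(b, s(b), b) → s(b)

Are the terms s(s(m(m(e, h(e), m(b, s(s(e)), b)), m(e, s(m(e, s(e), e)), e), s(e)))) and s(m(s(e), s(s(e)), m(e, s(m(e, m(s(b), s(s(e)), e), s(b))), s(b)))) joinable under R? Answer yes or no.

yes — NF(t₁) = s(s(s(s(e)))), NF(t₂) = s(s(s(s(e))))

Reduce t₁ = s(s(m(m(e, h(e), m(b, s(s(e)), b)), m(e, s(m(e, s(e), e)), e), s(e)))):
1. s(s(m(m(e, h(e), m(b, s(s(e)), b)), m(e, s(m(e, s(e), e)), e), s(e))))  →  s(s(m(h(e), m(e, s(m(e, s(e), e)), e), s(e))))   [R5 at 1.1.1]
2. s(s(m(h(e), m(e, s(m(e, s(e), e)), e), s(e))))  →  s(s(m(b, m(e, s(m(e, s(e), e)), e), s(e))))   [R6 at 1.1.1]
3. s(s(m(b, m(e, s(m(e, s(e), e)), e), s(e))))  →  s(s(m(b, s(m(e, s(e), e)), s(e))))   [R5 at 1.1.2]
4. s(s(m(b, s(m(e, s(e), e)), s(e))))  →  s(s(m(b, s(s(e)), s(e))))   [R5 at 1.1.2.1]
5. s(s(m(b, s(s(e)), s(e))))  →  s(s(s(s(e))))   [R4 at 1.1]

Reduce t₂ = s(m(s(e), s(s(e)), m(e, s(m(e, m(s(b), s(s(e)), e), s(b))), s(b)))):
1. s(m(s(e), s(s(e)), m(e, s(m(e, m(s(b), s(s(e)), e), s(b))), s(b))))  →  s(s(m(e, s(m(e, m(s(b), s(s(e)), e), s(b))), s(b))))   [R1 at 1]
2. s(s(m(e, s(m(e, m(s(b), s(s(e)), e), s(b))), s(b))))  →  s(s(s(m(e, m(s(b), s(s(e)), e), s(b)))))   [R5 at 1.1]
3. s(s(s(m(e, m(s(b), s(s(e)), e), s(b)))))  →  s(s(s(m(s(b), s(s(e)), e))))   [R5 at 1.1.1]
4. s(s(s(m(s(b), s(s(e)), e))))  →  s(s(s(s(e))))   [R1 at 1.1.1]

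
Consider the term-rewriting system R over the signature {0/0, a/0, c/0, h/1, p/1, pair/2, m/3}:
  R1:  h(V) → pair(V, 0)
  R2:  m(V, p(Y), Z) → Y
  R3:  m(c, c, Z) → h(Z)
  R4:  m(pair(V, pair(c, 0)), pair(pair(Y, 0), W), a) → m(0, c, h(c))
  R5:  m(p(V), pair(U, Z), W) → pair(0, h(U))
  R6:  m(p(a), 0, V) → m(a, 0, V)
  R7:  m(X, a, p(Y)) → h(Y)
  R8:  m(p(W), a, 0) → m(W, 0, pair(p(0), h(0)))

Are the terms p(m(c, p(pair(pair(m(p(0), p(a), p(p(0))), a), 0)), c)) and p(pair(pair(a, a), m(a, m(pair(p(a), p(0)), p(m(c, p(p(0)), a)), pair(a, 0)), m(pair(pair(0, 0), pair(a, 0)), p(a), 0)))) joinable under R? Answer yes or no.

Reduce t₁ = p(m(c, p(pair(pair(m(p(0), p(a), p(p(0))), a), 0)), c)):
1. p(m(c, p(pair(pair(m(p(0), p(a), p(p(0))), a), 0)), c))  →  p(pair(pair(m(p(0), p(a), p(p(0))), a), 0))   [R2 at 1]
2. p(pair(pair(m(p(0), p(a), p(p(0))), a), 0))  →  p(pair(pair(a, a), 0))   [R2 at 1.1.1]

Reduce t₂ = p(pair(pair(a, a), m(a, m(pair(p(a), p(0)), p(m(c, p(p(0)), a)), pair(a, 0)), m(pair(pair(0, 0), pair(a, 0)), p(a), 0)))):
1. p(pair(pair(a, a), m(a, m(pair(p(a), p(0)), p(m(c, p(p(0)), a)), pair(a, 0)), m(pair(pair(0, 0), pair(a, 0)), p(a), 0))))  →  p(pair(pair(a, a), m(a, m(c, p(p(0)), a), m(pair(pair(0, 0), pair(a, 0)), p(a), 0))))   [R2 at 1.2.2]
2. p(pair(pair(a, a), m(a, m(c, p(p(0)), a), m(pair(pair(0, 0), pair(a, 0)), p(a), 0))))  →  p(pair(pair(a, a), m(a, p(0), m(pair(pair(0, 0), pair(a, 0)), p(a), 0))))   [R2 at 1.2.2]
3. p(pair(pair(a, a), m(a, p(0), m(pair(pair(0, 0), pair(a, 0)), p(a), 0))))  →  p(pair(pair(a, a), 0))   [R2 at 1.2]

yes — NF(t₁) = p(pair(pair(a, a), 0)), NF(t₂) = p(pair(pair(a, a), 0))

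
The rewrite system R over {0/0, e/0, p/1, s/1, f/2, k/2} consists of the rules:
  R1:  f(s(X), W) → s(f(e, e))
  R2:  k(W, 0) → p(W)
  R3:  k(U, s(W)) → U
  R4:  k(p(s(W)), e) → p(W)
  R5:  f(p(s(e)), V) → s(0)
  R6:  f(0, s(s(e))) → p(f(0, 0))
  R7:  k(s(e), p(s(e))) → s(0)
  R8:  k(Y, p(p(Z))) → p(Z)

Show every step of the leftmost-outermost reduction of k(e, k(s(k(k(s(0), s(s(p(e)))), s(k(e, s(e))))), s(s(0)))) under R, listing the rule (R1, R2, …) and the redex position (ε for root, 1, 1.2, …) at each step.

e

1. k(e, k(s(k(k(s(0), s(s(p(e)))), s(k(e, s(e))))), s(s(0))))  →  k(e, s(k(k(s(0), s(s(p(e)))), s(k(e, s(e))))))   [R3 at 2]
2. k(e, s(k(k(s(0), s(s(p(e)))), s(k(e, s(e))))))  →  e   [R3 at ε]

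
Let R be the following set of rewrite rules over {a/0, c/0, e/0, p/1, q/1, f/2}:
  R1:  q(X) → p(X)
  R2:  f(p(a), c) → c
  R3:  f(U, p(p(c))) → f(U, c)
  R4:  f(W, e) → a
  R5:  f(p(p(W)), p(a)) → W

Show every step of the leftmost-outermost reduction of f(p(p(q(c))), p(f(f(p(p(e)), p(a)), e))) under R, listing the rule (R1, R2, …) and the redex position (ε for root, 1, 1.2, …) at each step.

p(c)

1. f(p(p(q(c))), p(f(f(p(p(e)), p(a)), e)))  →  f(p(p(p(c))), p(f(f(p(p(e)), p(a)), e)))   [R1 at 1.1.1]
2. f(p(p(p(c))), p(f(f(p(p(e)), p(a)), e)))  →  f(p(p(p(c))), p(a))   [R4 at 2.1]
3. f(p(p(p(c))), p(a))  →  p(c)   [R5 at ε]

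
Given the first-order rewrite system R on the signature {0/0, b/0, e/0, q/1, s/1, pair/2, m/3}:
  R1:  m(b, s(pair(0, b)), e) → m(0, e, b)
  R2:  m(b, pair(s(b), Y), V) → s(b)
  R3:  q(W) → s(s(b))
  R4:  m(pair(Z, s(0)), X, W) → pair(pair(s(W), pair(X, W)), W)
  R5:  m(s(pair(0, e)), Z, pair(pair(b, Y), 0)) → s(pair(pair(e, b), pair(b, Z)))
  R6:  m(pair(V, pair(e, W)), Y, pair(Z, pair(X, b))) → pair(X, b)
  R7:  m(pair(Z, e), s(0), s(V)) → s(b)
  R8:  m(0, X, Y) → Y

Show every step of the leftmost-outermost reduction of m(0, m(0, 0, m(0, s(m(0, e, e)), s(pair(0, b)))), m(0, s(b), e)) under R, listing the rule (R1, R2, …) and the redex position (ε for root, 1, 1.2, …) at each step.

1. m(0, m(0, 0, m(0, s(m(0, e, e)), s(pair(0, b)))), m(0, s(b), e))  →  m(0, s(b), e)   [R8 at ε]
2. m(0, s(b), e)  →  e   [R8 at ε]

e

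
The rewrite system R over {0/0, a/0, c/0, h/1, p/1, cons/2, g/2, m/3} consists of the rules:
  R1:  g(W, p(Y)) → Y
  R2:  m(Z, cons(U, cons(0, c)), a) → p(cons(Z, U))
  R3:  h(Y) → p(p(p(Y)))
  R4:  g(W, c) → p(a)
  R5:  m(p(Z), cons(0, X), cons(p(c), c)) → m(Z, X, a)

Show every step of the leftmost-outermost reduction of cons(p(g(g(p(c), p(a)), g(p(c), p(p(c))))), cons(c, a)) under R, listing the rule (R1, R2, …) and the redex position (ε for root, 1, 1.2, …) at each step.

1. cons(p(g(g(p(c), p(a)), g(p(c), p(p(c))))), cons(c, a))  →  cons(p(g(a, g(p(c), p(p(c))))), cons(c, a))   [R1 at 1.1.1]
2. cons(p(g(a, g(p(c), p(p(c))))), cons(c, a))  →  cons(p(g(a, p(c))), cons(c, a))   [R1 at 1.1.2]
3. cons(p(g(a, p(c))), cons(c, a))  →  cons(p(c), cons(c, a))   [R1 at 1.1]

cons(p(c), cons(c, a))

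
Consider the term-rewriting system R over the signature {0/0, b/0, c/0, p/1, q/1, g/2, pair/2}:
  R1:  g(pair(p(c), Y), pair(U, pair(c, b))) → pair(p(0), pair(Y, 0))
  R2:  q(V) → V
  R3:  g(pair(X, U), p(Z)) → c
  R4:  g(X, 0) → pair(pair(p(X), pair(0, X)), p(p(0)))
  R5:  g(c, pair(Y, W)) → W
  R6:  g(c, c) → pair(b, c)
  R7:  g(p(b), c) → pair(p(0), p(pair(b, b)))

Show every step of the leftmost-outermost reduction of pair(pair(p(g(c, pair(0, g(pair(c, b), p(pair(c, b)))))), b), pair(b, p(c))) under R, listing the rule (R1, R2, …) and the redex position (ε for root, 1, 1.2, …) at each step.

1. pair(pair(p(g(c, pair(0, g(pair(c, b), p(pair(c, b)))))), b), pair(b, p(c)))  →  pair(pair(p(g(pair(c, b), p(pair(c, b)))), b), pair(b, p(c)))   [R5 at 1.1.1]
2. pair(pair(p(g(pair(c, b), p(pair(c, b)))), b), pair(b, p(c)))  →  pair(pair(p(c), b), pair(b, p(c)))   [R3 at 1.1.1]

pair(pair(p(c), b), pair(b, p(c)))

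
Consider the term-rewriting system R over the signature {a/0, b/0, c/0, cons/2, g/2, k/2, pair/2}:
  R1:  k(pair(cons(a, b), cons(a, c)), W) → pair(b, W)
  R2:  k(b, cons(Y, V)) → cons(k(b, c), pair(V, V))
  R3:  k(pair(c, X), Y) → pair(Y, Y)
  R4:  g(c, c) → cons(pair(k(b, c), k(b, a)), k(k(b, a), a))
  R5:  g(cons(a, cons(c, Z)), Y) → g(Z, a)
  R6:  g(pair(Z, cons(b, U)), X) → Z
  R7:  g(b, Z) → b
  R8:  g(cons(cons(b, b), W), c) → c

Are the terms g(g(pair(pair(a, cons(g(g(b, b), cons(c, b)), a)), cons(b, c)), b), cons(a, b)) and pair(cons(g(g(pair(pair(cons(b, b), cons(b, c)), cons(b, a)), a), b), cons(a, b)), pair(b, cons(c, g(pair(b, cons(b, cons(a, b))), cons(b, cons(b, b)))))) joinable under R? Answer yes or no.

Reduce t₁ = g(g(pair(pair(a, cons(g(g(b, b), cons(c, b)), a)), cons(b, c)), b), cons(a, b)):
1. g(g(pair(pair(a, cons(g(g(b, b), cons(c, b)), a)), cons(b, c)), b), cons(a, b))  →  g(pair(a, cons(g(g(b, b), cons(c, b)), a)), cons(a, b))   [R6 at 1]
2. g(pair(a, cons(g(g(b, b), cons(c, b)), a)), cons(a, b))  →  g(pair(a, cons(g(b, cons(c, b)), a)), cons(a, b))   [R7 at 1.2.1.1]
3. g(pair(a, cons(g(b, cons(c, b)), a)), cons(a, b))  →  g(pair(a, cons(b, a)), cons(a, b))   [R7 at 1.2.1]
4. g(pair(a, cons(b, a)), cons(a, b))  →  a   [R6 at ε]

Reduce t₂ = pair(cons(g(g(pair(pair(cons(b, b), cons(b, c)), cons(b, a)), a), b), cons(a, b)), pair(b, cons(c, g(pair(b, cons(b, cons(a, b))), cons(b, cons(b, b)))))):
1. pair(cons(g(g(pair(pair(cons(b, b), cons(b, c)), cons(b, a)), a), b), cons(a, b)), pair(b, cons(c, g(pair(b, cons(b, cons(a, b))), cons(b, cons(b, b))))))  →  pair(cons(g(pair(cons(b, b), cons(b, c)), b), cons(a, b)), pair(b, cons(c, g(pair(b, cons(b, cons(a, b))), cons(b, cons(b, b))))))   [R6 at 1.1.1]
2. pair(cons(g(pair(cons(b, b), cons(b, c)), b), cons(a, b)), pair(b, cons(c, g(pair(b, cons(b, cons(a, b))), cons(b, cons(b, b))))))  →  pair(cons(cons(b, b), cons(a, b)), pair(b, cons(c, g(pair(b, cons(b, cons(a, b))), cons(b, cons(b, b))))))   [R6 at 1.1]
3. pair(cons(cons(b, b), cons(a, b)), pair(b, cons(c, g(pair(b, cons(b, cons(a, b))), cons(b, cons(b, b))))))  →  pair(cons(cons(b, b), cons(a, b)), pair(b, cons(c, b)))   [R6 at 2.2.2]

no — NF(t₁) = a, NF(t₂) = pair(cons(cons(b, b), cons(a, b)), pair(b, cons(c, b)))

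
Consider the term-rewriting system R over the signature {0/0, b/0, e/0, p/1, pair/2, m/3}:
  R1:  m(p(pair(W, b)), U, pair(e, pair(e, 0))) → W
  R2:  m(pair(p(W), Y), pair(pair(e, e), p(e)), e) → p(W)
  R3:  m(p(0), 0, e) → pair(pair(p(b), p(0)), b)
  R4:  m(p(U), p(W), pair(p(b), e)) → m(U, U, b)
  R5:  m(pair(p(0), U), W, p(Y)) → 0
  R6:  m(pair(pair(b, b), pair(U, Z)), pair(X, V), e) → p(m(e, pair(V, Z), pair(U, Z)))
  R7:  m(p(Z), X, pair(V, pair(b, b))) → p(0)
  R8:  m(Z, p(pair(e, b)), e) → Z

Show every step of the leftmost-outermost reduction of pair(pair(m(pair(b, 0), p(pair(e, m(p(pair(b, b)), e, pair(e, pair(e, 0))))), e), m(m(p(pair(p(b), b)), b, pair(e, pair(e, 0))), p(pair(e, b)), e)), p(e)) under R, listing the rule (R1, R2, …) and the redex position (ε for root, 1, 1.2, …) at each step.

pair(pair(pair(b, 0), p(b)), p(e))

1. pair(pair(m(pair(b, 0), p(pair(e, m(p(pair(b, b)), e, pair(e, pair(e, 0))))), e), m(m(p(pair(p(b), b)), b, pair(e, pair(e, 0))), p(pair(e, b)), e)), p(e))  →  pair(pair(m(pair(b, 0), p(pair(e, b)), e), m(m(p(pair(p(b), b)), b, pair(e, pair(e, 0))), p(pair(e, b)), e)), p(e))   [R1 at 1.1.2.1.2]
2. pair(pair(m(pair(b, 0), p(pair(e, b)), e), m(m(p(pair(p(b), b)), b, pair(e, pair(e, 0))), p(pair(e, b)), e)), p(e))  →  pair(pair(pair(b, 0), m(m(p(pair(p(b), b)), b, pair(e, pair(e, 0))), p(pair(e, b)), e)), p(e))   [R8 at 1.1]
3. pair(pair(pair(b, 0), m(m(p(pair(p(b), b)), b, pair(e, pair(e, 0))), p(pair(e, b)), e)), p(e))  →  pair(pair(pair(b, 0), m(p(pair(p(b), b)), b, pair(e, pair(e, 0)))), p(e))   [R8 at 1.2]
4. pair(pair(pair(b, 0), m(p(pair(p(b), b)), b, pair(e, pair(e, 0)))), p(e))  →  pair(pair(pair(b, 0), p(b)), p(e))   [R1 at 1.2]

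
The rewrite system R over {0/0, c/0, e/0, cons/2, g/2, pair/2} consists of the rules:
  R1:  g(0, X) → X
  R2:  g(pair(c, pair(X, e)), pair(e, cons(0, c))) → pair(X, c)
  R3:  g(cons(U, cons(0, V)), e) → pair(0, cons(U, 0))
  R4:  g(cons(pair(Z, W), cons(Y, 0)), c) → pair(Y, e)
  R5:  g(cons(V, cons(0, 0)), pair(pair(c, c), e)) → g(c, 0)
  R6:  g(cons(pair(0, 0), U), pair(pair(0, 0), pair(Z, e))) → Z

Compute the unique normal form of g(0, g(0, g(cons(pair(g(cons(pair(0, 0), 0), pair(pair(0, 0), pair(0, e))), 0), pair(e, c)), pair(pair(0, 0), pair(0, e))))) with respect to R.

0

1. g(0, g(0, g(cons(pair(g(cons(pair(0, 0), 0), pair(pair(0, 0), pair(0, e))), 0), pair(e, c)), pair(pair(0, 0), pair(0, e)))))  →  g(0, g(cons(pair(g(cons(pair(0, 0), 0), pair(pair(0, 0), pair(0, e))), 0), pair(e, c)), pair(pair(0, 0), pair(0, e))))   [R1 at ε]
2. g(0, g(cons(pair(g(cons(pair(0, 0), 0), pair(pair(0, 0), pair(0, e))), 0), pair(e, c)), pair(pair(0, 0), pair(0, e))))  →  g(cons(pair(g(cons(pair(0, 0), 0), pair(pair(0, 0), pair(0, e))), 0), pair(e, c)), pair(pair(0, 0), pair(0, e)))   [R1 at ε]
3. g(cons(pair(g(cons(pair(0, 0), 0), pair(pair(0, 0), pair(0, e))), 0), pair(e, c)), pair(pair(0, 0), pair(0, e)))  →  g(cons(pair(0, 0), pair(e, c)), pair(pair(0, 0), pair(0, e)))   [R6 at 1.1.1]
4. g(cons(pair(0, 0), pair(e, c)), pair(pair(0, 0), pair(0, e)))  →  0   [R6 at ε]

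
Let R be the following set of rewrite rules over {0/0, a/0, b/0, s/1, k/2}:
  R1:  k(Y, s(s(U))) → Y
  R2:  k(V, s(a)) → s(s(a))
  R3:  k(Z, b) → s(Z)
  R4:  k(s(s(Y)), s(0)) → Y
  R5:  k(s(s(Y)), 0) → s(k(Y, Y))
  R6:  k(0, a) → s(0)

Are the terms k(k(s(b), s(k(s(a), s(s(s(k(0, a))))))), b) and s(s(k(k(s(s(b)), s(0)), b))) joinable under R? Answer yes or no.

no — NF(t₁) = s(s(b)), NF(t₂) = s(s(s(b)))

Reduce t₁ = k(k(s(b), s(k(s(a), s(s(s(k(0, a))))))), b):
1. k(k(s(b), s(k(s(a), s(s(s(k(0, a))))))), b)  →  s(k(s(b), s(k(s(a), s(s(s(k(0, a))))))))   [R3 at ε]
2. s(k(s(b), s(k(s(a), s(s(s(k(0, a))))))))  →  s(k(s(b), s(s(a))))   [R1 at 1.2.1]
3. s(k(s(b), s(s(a))))  →  s(s(b))   [R1 at 1]

Reduce t₂ = s(s(k(k(s(s(b)), s(0)), b))):
1. s(s(k(k(s(s(b)), s(0)), b)))  →  s(s(s(k(s(s(b)), s(0)))))   [R3 at 1.1]
2. s(s(s(k(s(s(b)), s(0)))))  →  s(s(s(b)))   [R4 at 1.1.1]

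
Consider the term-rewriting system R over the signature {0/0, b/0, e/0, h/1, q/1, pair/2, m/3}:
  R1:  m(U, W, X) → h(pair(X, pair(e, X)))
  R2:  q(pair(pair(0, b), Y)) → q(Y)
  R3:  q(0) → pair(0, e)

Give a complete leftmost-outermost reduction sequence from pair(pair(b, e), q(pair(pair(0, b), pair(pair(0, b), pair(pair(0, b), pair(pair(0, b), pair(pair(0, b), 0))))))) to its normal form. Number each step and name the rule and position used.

pair(pair(b, e), pair(0, e))

1. pair(pair(b, e), q(pair(pair(0, b), pair(pair(0, b), pair(pair(0, b), pair(pair(0, b), pair(pair(0, b), 0)))))))  →  pair(pair(b, e), q(pair(pair(0, b), pair(pair(0, b), pair(pair(0, b), pair(pair(0, b), 0))))))   [R2 at 2]
2. pair(pair(b, e), q(pair(pair(0, b), pair(pair(0, b), pair(pair(0, b), pair(pair(0, b), 0))))))  →  pair(pair(b, e), q(pair(pair(0, b), pair(pair(0, b), pair(pair(0, b), 0)))))   [R2 at 2]
3. pair(pair(b, e), q(pair(pair(0, b), pair(pair(0, b), pair(pair(0, b), 0)))))  →  pair(pair(b, e), q(pair(pair(0, b), pair(pair(0, b), 0))))   [R2 at 2]
4. pair(pair(b, e), q(pair(pair(0, b), pair(pair(0, b), 0))))  →  pair(pair(b, e), q(pair(pair(0, b), 0)))   [R2 at 2]
5. pair(pair(b, e), q(pair(pair(0, b), 0)))  →  pair(pair(b, e), q(0))   [R2 at 2]
6. pair(pair(b, e), q(0))  →  pair(pair(b, e), pair(0, e))   [R3 at 2]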